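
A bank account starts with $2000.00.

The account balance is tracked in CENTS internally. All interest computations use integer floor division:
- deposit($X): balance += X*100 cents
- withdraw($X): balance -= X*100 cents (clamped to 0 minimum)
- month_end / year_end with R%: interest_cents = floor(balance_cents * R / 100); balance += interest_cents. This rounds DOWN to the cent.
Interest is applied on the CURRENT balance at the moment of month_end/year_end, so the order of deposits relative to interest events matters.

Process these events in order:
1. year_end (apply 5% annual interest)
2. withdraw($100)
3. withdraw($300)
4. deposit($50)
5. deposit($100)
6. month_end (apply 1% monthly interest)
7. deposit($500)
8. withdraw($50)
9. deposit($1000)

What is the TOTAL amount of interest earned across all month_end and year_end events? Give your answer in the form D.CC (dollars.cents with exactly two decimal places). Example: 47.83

Answer: 118.50

Derivation:
After 1 (year_end (apply 5% annual interest)): balance=$2100.00 total_interest=$100.00
After 2 (withdraw($100)): balance=$2000.00 total_interest=$100.00
After 3 (withdraw($300)): balance=$1700.00 total_interest=$100.00
After 4 (deposit($50)): balance=$1750.00 total_interest=$100.00
After 5 (deposit($100)): balance=$1850.00 total_interest=$100.00
After 6 (month_end (apply 1% monthly interest)): balance=$1868.50 total_interest=$118.50
After 7 (deposit($500)): balance=$2368.50 total_interest=$118.50
After 8 (withdraw($50)): balance=$2318.50 total_interest=$118.50
After 9 (deposit($1000)): balance=$3318.50 total_interest=$118.50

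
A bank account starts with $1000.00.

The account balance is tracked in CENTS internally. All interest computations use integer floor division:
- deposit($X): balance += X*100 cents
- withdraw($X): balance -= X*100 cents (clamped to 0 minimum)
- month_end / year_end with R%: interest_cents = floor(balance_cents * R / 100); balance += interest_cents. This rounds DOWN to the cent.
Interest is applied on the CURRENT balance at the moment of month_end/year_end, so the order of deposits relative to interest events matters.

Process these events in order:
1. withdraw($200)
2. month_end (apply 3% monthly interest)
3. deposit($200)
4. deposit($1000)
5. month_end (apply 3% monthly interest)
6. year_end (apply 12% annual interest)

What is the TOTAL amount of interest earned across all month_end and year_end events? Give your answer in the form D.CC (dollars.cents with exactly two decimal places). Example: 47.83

Answer: 334.88

Derivation:
After 1 (withdraw($200)): balance=$800.00 total_interest=$0.00
After 2 (month_end (apply 3% monthly interest)): balance=$824.00 total_interest=$24.00
After 3 (deposit($200)): balance=$1024.00 total_interest=$24.00
After 4 (deposit($1000)): balance=$2024.00 total_interest=$24.00
After 5 (month_end (apply 3% monthly interest)): balance=$2084.72 total_interest=$84.72
After 6 (year_end (apply 12% annual interest)): balance=$2334.88 total_interest=$334.88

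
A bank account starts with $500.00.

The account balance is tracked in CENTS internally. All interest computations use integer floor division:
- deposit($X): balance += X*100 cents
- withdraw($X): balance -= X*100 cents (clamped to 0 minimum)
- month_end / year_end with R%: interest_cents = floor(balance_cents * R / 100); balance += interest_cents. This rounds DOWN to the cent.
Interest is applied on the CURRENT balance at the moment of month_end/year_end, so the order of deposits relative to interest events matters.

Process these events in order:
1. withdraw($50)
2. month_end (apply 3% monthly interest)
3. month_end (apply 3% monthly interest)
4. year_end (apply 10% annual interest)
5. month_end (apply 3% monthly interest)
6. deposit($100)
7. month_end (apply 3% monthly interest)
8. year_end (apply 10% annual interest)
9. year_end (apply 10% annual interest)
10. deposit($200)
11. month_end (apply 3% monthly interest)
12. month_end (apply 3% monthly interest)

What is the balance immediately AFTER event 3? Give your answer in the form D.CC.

Answer: 477.40

Derivation:
After 1 (withdraw($50)): balance=$450.00 total_interest=$0.00
After 2 (month_end (apply 3% monthly interest)): balance=$463.50 total_interest=$13.50
After 3 (month_end (apply 3% monthly interest)): balance=$477.40 total_interest=$27.40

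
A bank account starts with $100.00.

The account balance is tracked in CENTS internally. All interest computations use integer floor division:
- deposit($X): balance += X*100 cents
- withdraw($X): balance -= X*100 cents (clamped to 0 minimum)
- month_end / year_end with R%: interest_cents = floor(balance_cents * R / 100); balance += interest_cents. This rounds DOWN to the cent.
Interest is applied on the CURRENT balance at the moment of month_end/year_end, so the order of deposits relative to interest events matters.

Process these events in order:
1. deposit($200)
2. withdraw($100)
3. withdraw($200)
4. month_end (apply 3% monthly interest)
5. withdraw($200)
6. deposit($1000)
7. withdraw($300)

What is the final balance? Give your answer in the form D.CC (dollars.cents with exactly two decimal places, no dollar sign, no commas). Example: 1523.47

After 1 (deposit($200)): balance=$300.00 total_interest=$0.00
After 2 (withdraw($100)): balance=$200.00 total_interest=$0.00
After 3 (withdraw($200)): balance=$0.00 total_interest=$0.00
After 4 (month_end (apply 3% monthly interest)): balance=$0.00 total_interest=$0.00
After 5 (withdraw($200)): balance=$0.00 total_interest=$0.00
After 6 (deposit($1000)): balance=$1000.00 total_interest=$0.00
After 7 (withdraw($300)): balance=$700.00 total_interest=$0.00

Answer: 700.00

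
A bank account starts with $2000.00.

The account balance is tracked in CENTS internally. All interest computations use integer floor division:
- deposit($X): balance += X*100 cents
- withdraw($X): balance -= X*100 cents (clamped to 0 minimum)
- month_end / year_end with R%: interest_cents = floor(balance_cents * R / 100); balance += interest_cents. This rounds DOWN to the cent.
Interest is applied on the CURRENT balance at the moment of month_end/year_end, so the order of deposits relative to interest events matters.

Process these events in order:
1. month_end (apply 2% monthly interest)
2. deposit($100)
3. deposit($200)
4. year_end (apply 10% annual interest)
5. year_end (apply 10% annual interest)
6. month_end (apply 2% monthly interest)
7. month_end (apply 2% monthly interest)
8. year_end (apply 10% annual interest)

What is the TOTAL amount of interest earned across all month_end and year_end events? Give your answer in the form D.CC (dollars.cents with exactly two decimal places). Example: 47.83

After 1 (month_end (apply 2% monthly interest)): balance=$2040.00 total_interest=$40.00
After 2 (deposit($100)): balance=$2140.00 total_interest=$40.00
After 3 (deposit($200)): balance=$2340.00 total_interest=$40.00
After 4 (year_end (apply 10% annual interest)): balance=$2574.00 total_interest=$274.00
After 5 (year_end (apply 10% annual interest)): balance=$2831.40 total_interest=$531.40
After 6 (month_end (apply 2% monthly interest)): balance=$2888.02 total_interest=$588.02
After 7 (month_end (apply 2% monthly interest)): balance=$2945.78 total_interest=$645.78
After 8 (year_end (apply 10% annual interest)): balance=$3240.35 total_interest=$940.35

Answer: 940.35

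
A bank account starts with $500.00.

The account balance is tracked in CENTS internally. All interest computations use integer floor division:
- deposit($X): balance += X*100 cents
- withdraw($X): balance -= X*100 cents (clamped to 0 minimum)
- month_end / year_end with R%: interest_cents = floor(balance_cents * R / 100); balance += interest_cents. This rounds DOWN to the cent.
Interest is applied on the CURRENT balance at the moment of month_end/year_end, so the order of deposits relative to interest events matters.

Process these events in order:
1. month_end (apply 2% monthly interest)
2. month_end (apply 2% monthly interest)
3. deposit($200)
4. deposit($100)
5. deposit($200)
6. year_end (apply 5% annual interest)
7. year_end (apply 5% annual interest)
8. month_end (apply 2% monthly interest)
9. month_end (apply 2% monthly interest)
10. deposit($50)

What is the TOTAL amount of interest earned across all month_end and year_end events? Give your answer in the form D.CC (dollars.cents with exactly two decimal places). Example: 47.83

Answer: 170.20

Derivation:
After 1 (month_end (apply 2% monthly interest)): balance=$510.00 total_interest=$10.00
After 2 (month_end (apply 2% monthly interest)): balance=$520.20 total_interest=$20.20
After 3 (deposit($200)): balance=$720.20 total_interest=$20.20
After 4 (deposit($100)): balance=$820.20 total_interest=$20.20
After 5 (deposit($200)): balance=$1020.20 total_interest=$20.20
After 6 (year_end (apply 5% annual interest)): balance=$1071.21 total_interest=$71.21
After 7 (year_end (apply 5% annual interest)): balance=$1124.77 total_interest=$124.77
After 8 (month_end (apply 2% monthly interest)): balance=$1147.26 total_interest=$147.26
After 9 (month_end (apply 2% monthly interest)): balance=$1170.20 total_interest=$170.20
After 10 (deposit($50)): balance=$1220.20 total_interest=$170.20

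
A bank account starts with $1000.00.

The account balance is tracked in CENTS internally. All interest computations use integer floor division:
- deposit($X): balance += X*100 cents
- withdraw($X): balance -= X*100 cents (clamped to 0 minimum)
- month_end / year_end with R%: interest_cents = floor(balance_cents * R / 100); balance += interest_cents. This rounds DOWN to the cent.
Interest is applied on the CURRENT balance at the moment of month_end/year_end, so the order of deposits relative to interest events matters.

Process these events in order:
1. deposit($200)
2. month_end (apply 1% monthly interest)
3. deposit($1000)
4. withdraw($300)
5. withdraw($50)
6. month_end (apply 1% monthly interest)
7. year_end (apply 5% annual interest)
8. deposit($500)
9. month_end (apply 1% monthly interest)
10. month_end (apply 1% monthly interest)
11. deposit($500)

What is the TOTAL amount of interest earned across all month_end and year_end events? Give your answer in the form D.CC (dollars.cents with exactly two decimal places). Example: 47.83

After 1 (deposit($200)): balance=$1200.00 total_interest=$0.00
After 2 (month_end (apply 1% monthly interest)): balance=$1212.00 total_interest=$12.00
After 3 (deposit($1000)): balance=$2212.00 total_interest=$12.00
After 4 (withdraw($300)): balance=$1912.00 total_interest=$12.00
After 5 (withdraw($50)): balance=$1862.00 total_interest=$12.00
After 6 (month_end (apply 1% monthly interest)): balance=$1880.62 total_interest=$30.62
After 7 (year_end (apply 5% annual interest)): balance=$1974.65 total_interest=$124.65
After 8 (deposit($500)): balance=$2474.65 total_interest=$124.65
After 9 (month_end (apply 1% monthly interest)): balance=$2499.39 total_interest=$149.39
After 10 (month_end (apply 1% monthly interest)): balance=$2524.38 total_interest=$174.38
After 11 (deposit($500)): balance=$3024.38 total_interest=$174.38

Answer: 174.38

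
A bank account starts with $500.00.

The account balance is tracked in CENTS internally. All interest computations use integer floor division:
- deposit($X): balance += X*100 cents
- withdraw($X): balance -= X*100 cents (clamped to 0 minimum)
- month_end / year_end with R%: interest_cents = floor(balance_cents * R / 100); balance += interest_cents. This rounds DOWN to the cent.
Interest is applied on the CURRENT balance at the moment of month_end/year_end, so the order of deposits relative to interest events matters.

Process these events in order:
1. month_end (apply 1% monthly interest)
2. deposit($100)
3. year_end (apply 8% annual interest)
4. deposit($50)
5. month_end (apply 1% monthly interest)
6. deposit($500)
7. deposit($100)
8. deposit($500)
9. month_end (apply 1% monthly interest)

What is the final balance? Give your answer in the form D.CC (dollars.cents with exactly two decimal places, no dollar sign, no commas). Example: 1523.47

After 1 (month_end (apply 1% monthly interest)): balance=$505.00 total_interest=$5.00
After 2 (deposit($100)): balance=$605.00 total_interest=$5.00
After 3 (year_end (apply 8% annual interest)): balance=$653.40 total_interest=$53.40
After 4 (deposit($50)): balance=$703.40 total_interest=$53.40
After 5 (month_end (apply 1% monthly interest)): balance=$710.43 total_interest=$60.43
After 6 (deposit($500)): balance=$1210.43 total_interest=$60.43
After 7 (deposit($100)): balance=$1310.43 total_interest=$60.43
After 8 (deposit($500)): balance=$1810.43 total_interest=$60.43
After 9 (month_end (apply 1% monthly interest)): balance=$1828.53 total_interest=$78.53

Answer: 1828.53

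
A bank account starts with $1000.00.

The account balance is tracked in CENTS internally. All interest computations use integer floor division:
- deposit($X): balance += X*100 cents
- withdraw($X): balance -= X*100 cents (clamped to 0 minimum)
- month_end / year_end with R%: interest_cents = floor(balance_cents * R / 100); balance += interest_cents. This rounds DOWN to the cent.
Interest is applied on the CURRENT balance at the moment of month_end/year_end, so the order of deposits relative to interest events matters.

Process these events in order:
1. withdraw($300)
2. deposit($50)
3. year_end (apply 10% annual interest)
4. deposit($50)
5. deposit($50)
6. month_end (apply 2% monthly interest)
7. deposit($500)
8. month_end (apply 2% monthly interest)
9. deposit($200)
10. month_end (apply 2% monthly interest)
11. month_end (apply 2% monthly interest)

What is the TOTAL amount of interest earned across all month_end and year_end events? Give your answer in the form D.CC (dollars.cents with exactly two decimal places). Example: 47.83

Answer: 189.92

Derivation:
After 1 (withdraw($300)): balance=$700.00 total_interest=$0.00
After 2 (deposit($50)): balance=$750.00 total_interest=$0.00
After 3 (year_end (apply 10% annual interest)): balance=$825.00 total_interest=$75.00
After 4 (deposit($50)): balance=$875.00 total_interest=$75.00
After 5 (deposit($50)): balance=$925.00 total_interest=$75.00
After 6 (month_end (apply 2% monthly interest)): balance=$943.50 total_interest=$93.50
After 7 (deposit($500)): balance=$1443.50 total_interest=$93.50
After 8 (month_end (apply 2% monthly interest)): balance=$1472.37 total_interest=$122.37
After 9 (deposit($200)): balance=$1672.37 total_interest=$122.37
After 10 (month_end (apply 2% monthly interest)): balance=$1705.81 total_interest=$155.81
After 11 (month_end (apply 2% monthly interest)): balance=$1739.92 total_interest=$189.92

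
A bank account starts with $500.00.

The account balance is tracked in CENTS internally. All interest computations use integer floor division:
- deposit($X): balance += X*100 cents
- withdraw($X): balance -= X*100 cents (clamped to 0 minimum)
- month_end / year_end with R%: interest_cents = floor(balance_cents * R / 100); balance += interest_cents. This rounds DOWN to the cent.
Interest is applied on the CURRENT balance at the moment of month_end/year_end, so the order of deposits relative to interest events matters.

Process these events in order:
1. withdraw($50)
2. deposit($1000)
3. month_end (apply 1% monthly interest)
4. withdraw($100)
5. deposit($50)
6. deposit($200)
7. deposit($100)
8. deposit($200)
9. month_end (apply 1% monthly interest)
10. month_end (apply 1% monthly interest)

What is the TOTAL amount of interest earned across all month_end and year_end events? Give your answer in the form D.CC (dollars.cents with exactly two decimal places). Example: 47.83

Answer: 52.97

Derivation:
After 1 (withdraw($50)): balance=$450.00 total_interest=$0.00
After 2 (deposit($1000)): balance=$1450.00 total_interest=$0.00
After 3 (month_end (apply 1% monthly interest)): balance=$1464.50 total_interest=$14.50
After 4 (withdraw($100)): balance=$1364.50 total_interest=$14.50
After 5 (deposit($50)): balance=$1414.50 total_interest=$14.50
After 6 (deposit($200)): balance=$1614.50 total_interest=$14.50
After 7 (deposit($100)): balance=$1714.50 total_interest=$14.50
After 8 (deposit($200)): balance=$1914.50 total_interest=$14.50
After 9 (month_end (apply 1% monthly interest)): balance=$1933.64 total_interest=$33.64
After 10 (month_end (apply 1% monthly interest)): balance=$1952.97 total_interest=$52.97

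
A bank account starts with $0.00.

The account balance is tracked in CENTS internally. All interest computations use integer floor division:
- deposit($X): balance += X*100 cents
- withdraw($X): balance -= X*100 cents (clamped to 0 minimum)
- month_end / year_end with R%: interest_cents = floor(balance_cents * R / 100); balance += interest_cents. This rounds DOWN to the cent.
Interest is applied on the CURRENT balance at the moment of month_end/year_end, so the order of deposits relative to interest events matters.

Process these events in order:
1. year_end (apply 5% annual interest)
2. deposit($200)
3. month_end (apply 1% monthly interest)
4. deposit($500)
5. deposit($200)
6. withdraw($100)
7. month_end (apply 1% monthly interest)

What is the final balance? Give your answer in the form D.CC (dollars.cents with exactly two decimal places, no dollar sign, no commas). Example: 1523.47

After 1 (year_end (apply 5% annual interest)): balance=$0.00 total_interest=$0.00
After 2 (deposit($200)): balance=$200.00 total_interest=$0.00
After 3 (month_end (apply 1% monthly interest)): balance=$202.00 total_interest=$2.00
After 4 (deposit($500)): balance=$702.00 total_interest=$2.00
After 5 (deposit($200)): balance=$902.00 total_interest=$2.00
After 6 (withdraw($100)): balance=$802.00 total_interest=$2.00
After 7 (month_end (apply 1% monthly interest)): balance=$810.02 total_interest=$10.02

Answer: 810.02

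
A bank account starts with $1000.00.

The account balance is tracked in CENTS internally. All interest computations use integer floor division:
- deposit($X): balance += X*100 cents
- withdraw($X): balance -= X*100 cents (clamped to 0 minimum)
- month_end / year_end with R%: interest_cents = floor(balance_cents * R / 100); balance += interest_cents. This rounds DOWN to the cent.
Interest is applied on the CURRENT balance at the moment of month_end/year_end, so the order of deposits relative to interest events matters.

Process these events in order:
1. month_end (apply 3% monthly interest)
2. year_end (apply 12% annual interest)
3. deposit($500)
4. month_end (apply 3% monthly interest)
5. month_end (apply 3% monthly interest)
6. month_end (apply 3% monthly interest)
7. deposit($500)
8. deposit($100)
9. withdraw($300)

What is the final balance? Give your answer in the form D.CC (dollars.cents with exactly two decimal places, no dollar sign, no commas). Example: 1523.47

After 1 (month_end (apply 3% monthly interest)): balance=$1030.00 total_interest=$30.00
After 2 (year_end (apply 12% annual interest)): balance=$1153.60 total_interest=$153.60
After 3 (deposit($500)): balance=$1653.60 total_interest=$153.60
After 4 (month_end (apply 3% monthly interest)): balance=$1703.20 total_interest=$203.20
After 5 (month_end (apply 3% monthly interest)): balance=$1754.29 total_interest=$254.29
After 6 (month_end (apply 3% monthly interest)): balance=$1806.91 total_interest=$306.91
After 7 (deposit($500)): balance=$2306.91 total_interest=$306.91
After 8 (deposit($100)): balance=$2406.91 total_interest=$306.91
After 9 (withdraw($300)): balance=$2106.91 total_interest=$306.91

Answer: 2106.91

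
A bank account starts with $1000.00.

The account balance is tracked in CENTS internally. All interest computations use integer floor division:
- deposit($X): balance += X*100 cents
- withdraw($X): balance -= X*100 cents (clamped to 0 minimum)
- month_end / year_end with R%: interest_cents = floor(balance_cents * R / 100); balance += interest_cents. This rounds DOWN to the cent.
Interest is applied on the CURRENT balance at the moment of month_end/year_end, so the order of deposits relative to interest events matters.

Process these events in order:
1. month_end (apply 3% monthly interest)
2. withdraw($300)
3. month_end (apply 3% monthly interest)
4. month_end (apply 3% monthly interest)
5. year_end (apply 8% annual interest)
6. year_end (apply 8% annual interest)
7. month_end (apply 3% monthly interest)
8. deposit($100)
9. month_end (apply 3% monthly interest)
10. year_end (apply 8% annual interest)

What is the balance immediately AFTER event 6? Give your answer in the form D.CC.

Answer: 903.31

Derivation:
After 1 (month_end (apply 3% monthly interest)): balance=$1030.00 total_interest=$30.00
After 2 (withdraw($300)): balance=$730.00 total_interest=$30.00
After 3 (month_end (apply 3% monthly interest)): balance=$751.90 total_interest=$51.90
After 4 (month_end (apply 3% monthly interest)): balance=$774.45 total_interest=$74.45
After 5 (year_end (apply 8% annual interest)): balance=$836.40 total_interest=$136.40
After 6 (year_end (apply 8% annual interest)): balance=$903.31 total_interest=$203.31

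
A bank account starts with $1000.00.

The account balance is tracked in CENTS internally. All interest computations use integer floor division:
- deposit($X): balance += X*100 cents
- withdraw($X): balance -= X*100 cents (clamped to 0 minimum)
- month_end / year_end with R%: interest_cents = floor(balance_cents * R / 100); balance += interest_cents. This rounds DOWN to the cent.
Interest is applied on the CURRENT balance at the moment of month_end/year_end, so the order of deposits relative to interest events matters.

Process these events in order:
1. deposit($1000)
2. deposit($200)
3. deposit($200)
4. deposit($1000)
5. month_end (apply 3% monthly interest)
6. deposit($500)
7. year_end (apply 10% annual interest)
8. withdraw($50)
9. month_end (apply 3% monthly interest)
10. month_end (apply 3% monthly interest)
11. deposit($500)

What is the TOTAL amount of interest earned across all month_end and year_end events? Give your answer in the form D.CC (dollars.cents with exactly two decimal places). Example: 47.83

After 1 (deposit($1000)): balance=$2000.00 total_interest=$0.00
After 2 (deposit($200)): balance=$2200.00 total_interest=$0.00
After 3 (deposit($200)): balance=$2400.00 total_interest=$0.00
After 4 (deposit($1000)): balance=$3400.00 total_interest=$0.00
After 5 (month_end (apply 3% monthly interest)): balance=$3502.00 total_interest=$102.00
After 6 (deposit($500)): balance=$4002.00 total_interest=$102.00
After 7 (year_end (apply 10% annual interest)): balance=$4402.20 total_interest=$502.20
After 8 (withdraw($50)): balance=$4352.20 total_interest=$502.20
After 9 (month_end (apply 3% monthly interest)): balance=$4482.76 total_interest=$632.76
After 10 (month_end (apply 3% monthly interest)): balance=$4617.24 total_interest=$767.24
After 11 (deposit($500)): balance=$5117.24 total_interest=$767.24

Answer: 767.24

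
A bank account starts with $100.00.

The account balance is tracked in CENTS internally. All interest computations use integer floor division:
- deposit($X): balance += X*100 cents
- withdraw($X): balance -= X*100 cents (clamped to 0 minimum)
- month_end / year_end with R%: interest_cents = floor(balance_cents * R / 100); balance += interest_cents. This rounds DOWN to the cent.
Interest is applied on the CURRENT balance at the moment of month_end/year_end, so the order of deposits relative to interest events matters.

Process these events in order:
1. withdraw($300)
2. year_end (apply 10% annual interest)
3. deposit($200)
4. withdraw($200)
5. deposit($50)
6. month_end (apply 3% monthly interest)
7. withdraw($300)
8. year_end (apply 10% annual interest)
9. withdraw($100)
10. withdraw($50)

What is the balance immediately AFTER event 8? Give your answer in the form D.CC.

Answer: 0.00

Derivation:
After 1 (withdraw($300)): balance=$0.00 total_interest=$0.00
After 2 (year_end (apply 10% annual interest)): balance=$0.00 total_interest=$0.00
After 3 (deposit($200)): balance=$200.00 total_interest=$0.00
After 4 (withdraw($200)): balance=$0.00 total_interest=$0.00
After 5 (deposit($50)): balance=$50.00 total_interest=$0.00
After 6 (month_end (apply 3% monthly interest)): balance=$51.50 total_interest=$1.50
After 7 (withdraw($300)): balance=$0.00 total_interest=$1.50
After 8 (year_end (apply 10% annual interest)): balance=$0.00 total_interest=$1.50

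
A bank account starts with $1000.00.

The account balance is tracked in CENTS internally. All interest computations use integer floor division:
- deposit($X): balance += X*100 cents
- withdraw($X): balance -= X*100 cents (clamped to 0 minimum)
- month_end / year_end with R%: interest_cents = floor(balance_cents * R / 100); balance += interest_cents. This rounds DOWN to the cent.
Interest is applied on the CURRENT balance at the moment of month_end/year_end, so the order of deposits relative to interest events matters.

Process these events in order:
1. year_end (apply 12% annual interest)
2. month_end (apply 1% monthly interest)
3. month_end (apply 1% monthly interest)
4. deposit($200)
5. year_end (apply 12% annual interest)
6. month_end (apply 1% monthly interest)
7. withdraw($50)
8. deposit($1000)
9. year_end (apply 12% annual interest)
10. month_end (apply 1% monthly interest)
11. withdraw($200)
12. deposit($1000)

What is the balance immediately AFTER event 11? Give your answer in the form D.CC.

Answer: 2592.51

Derivation:
After 1 (year_end (apply 12% annual interest)): balance=$1120.00 total_interest=$120.00
After 2 (month_end (apply 1% monthly interest)): balance=$1131.20 total_interest=$131.20
After 3 (month_end (apply 1% monthly interest)): balance=$1142.51 total_interest=$142.51
After 4 (deposit($200)): balance=$1342.51 total_interest=$142.51
After 5 (year_end (apply 12% annual interest)): balance=$1503.61 total_interest=$303.61
After 6 (month_end (apply 1% monthly interest)): balance=$1518.64 total_interest=$318.64
After 7 (withdraw($50)): balance=$1468.64 total_interest=$318.64
After 8 (deposit($1000)): balance=$2468.64 total_interest=$318.64
After 9 (year_end (apply 12% annual interest)): balance=$2764.87 total_interest=$614.87
After 10 (month_end (apply 1% monthly interest)): balance=$2792.51 total_interest=$642.51
After 11 (withdraw($200)): balance=$2592.51 total_interest=$642.51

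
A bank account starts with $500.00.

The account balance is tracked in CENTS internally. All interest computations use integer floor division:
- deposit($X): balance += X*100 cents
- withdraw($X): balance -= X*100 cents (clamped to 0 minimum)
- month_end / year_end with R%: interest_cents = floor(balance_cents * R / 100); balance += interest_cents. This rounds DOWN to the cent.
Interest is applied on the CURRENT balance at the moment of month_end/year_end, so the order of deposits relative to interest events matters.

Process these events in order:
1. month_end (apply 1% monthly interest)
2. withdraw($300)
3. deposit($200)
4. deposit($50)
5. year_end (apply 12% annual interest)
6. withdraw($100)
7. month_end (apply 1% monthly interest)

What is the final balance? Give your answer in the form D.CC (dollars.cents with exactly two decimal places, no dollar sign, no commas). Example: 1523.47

Answer: 413.69

Derivation:
After 1 (month_end (apply 1% monthly interest)): balance=$505.00 total_interest=$5.00
After 2 (withdraw($300)): balance=$205.00 total_interest=$5.00
After 3 (deposit($200)): balance=$405.00 total_interest=$5.00
After 4 (deposit($50)): balance=$455.00 total_interest=$5.00
After 5 (year_end (apply 12% annual interest)): balance=$509.60 total_interest=$59.60
After 6 (withdraw($100)): balance=$409.60 total_interest=$59.60
After 7 (month_end (apply 1% monthly interest)): balance=$413.69 total_interest=$63.69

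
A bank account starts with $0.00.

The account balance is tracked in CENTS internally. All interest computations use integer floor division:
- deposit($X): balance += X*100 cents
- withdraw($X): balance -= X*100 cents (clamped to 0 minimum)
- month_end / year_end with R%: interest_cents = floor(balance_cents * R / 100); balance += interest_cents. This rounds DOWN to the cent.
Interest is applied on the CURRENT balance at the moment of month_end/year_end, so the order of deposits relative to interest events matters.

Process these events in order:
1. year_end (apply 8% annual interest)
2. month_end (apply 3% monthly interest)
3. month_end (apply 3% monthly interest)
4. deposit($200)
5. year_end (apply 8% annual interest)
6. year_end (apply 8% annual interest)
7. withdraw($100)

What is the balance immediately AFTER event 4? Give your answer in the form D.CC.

Answer: 200.00

Derivation:
After 1 (year_end (apply 8% annual interest)): balance=$0.00 total_interest=$0.00
After 2 (month_end (apply 3% monthly interest)): balance=$0.00 total_interest=$0.00
After 3 (month_end (apply 3% monthly interest)): balance=$0.00 total_interest=$0.00
After 4 (deposit($200)): balance=$200.00 total_interest=$0.00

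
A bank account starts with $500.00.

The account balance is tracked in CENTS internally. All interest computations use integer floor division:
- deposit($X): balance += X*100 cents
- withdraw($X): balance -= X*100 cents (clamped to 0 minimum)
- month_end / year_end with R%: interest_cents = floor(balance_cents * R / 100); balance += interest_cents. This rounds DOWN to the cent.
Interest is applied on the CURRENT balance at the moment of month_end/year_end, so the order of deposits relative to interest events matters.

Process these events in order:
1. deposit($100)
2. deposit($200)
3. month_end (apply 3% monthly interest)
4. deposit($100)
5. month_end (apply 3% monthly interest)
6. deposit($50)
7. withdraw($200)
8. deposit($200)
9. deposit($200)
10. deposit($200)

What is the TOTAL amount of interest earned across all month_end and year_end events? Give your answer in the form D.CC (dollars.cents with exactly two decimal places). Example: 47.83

Answer: 51.72

Derivation:
After 1 (deposit($100)): balance=$600.00 total_interest=$0.00
After 2 (deposit($200)): balance=$800.00 total_interest=$0.00
After 3 (month_end (apply 3% monthly interest)): balance=$824.00 total_interest=$24.00
After 4 (deposit($100)): balance=$924.00 total_interest=$24.00
After 5 (month_end (apply 3% monthly interest)): balance=$951.72 total_interest=$51.72
After 6 (deposit($50)): balance=$1001.72 total_interest=$51.72
After 7 (withdraw($200)): balance=$801.72 total_interest=$51.72
After 8 (deposit($200)): balance=$1001.72 total_interest=$51.72
After 9 (deposit($200)): balance=$1201.72 total_interest=$51.72
After 10 (deposit($200)): balance=$1401.72 total_interest=$51.72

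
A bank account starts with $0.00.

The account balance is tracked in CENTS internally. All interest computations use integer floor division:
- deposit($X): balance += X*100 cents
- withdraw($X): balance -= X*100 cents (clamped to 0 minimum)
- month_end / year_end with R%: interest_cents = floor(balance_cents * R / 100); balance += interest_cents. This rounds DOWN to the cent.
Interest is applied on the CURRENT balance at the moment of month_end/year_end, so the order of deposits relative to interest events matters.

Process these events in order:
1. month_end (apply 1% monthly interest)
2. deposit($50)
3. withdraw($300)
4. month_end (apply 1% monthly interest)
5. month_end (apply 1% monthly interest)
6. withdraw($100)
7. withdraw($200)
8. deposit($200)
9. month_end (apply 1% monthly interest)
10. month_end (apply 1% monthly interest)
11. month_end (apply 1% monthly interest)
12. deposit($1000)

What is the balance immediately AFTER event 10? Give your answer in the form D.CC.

After 1 (month_end (apply 1% monthly interest)): balance=$0.00 total_interest=$0.00
After 2 (deposit($50)): balance=$50.00 total_interest=$0.00
After 3 (withdraw($300)): balance=$0.00 total_interest=$0.00
After 4 (month_end (apply 1% monthly interest)): balance=$0.00 total_interest=$0.00
After 5 (month_end (apply 1% monthly interest)): balance=$0.00 total_interest=$0.00
After 6 (withdraw($100)): balance=$0.00 total_interest=$0.00
After 7 (withdraw($200)): balance=$0.00 total_interest=$0.00
After 8 (deposit($200)): balance=$200.00 total_interest=$0.00
After 9 (month_end (apply 1% monthly interest)): balance=$202.00 total_interest=$2.00
After 10 (month_end (apply 1% monthly interest)): balance=$204.02 total_interest=$4.02

Answer: 204.02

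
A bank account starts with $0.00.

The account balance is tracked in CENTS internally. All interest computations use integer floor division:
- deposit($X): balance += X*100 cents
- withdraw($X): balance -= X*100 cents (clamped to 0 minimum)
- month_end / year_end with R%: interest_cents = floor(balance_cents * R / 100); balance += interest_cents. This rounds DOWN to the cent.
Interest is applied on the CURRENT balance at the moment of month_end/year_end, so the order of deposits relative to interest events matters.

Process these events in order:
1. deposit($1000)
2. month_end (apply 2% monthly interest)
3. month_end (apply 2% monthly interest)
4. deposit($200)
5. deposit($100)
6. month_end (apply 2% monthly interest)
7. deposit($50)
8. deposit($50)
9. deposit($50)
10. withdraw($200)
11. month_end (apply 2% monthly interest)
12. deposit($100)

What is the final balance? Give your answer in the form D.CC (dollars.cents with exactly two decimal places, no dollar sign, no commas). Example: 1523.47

After 1 (deposit($1000)): balance=$1000.00 total_interest=$0.00
After 2 (month_end (apply 2% monthly interest)): balance=$1020.00 total_interest=$20.00
After 3 (month_end (apply 2% monthly interest)): balance=$1040.40 total_interest=$40.40
After 4 (deposit($200)): balance=$1240.40 total_interest=$40.40
After 5 (deposit($100)): balance=$1340.40 total_interest=$40.40
After 6 (month_end (apply 2% monthly interest)): balance=$1367.20 total_interest=$67.20
After 7 (deposit($50)): balance=$1417.20 total_interest=$67.20
After 8 (deposit($50)): balance=$1467.20 total_interest=$67.20
After 9 (deposit($50)): balance=$1517.20 total_interest=$67.20
After 10 (withdraw($200)): balance=$1317.20 total_interest=$67.20
After 11 (month_end (apply 2% monthly interest)): balance=$1343.54 total_interest=$93.54
After 12 (deposit($100)): balance=$1443.54 total_interest=$93.54

Answer: 1443.54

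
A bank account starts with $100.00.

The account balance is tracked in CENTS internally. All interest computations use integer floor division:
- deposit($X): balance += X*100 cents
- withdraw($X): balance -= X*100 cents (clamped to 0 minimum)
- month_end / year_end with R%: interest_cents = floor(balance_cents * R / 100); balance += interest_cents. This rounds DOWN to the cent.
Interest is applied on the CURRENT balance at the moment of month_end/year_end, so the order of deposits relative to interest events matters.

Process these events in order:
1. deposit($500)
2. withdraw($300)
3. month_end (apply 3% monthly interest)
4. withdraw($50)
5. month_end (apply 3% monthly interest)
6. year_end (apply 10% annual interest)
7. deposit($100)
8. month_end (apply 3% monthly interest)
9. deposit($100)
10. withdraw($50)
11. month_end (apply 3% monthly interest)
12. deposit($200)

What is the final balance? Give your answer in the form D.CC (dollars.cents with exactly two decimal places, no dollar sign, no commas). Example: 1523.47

After 1 (deposit($500)): balance=$600.00 total_interest=$0.00
After 2 (withdraw($300)): balance=$300.00 total_interest=$0.00
After 3 (month_end (apply 3% monthly interest)): balance=$309.00 total_interest=$9.00
After 4 (withdraw($50)): balance=$259.00 total_interest=$9.00
After 5 (month_end (apply 3% monthly interest)): balance=$266.77 total_interest=$16.77
After 6 (year_end (apply 10% annual interest)): balance=$293.44 total_interest=$43.44
After 7 (deposit($100)): balance=$393.44 total_interest=$43.44
After 8 (month_end (apply 3% monthly interest)): balance=$405.24 total_interest=$55.24
After 9 (deposit($100)): balance=$505.24 total_interest=$55.24
After 10 (withdraw($50)): balance=$455.24 total_interest=$55.24
After 11 (month_end (apply 3% monthly interest)): balance=$468.89 total_interest=$68.89
After 12 (deposit($200)): balance=$668.89 total_interest=$68.89

Answer: 668.89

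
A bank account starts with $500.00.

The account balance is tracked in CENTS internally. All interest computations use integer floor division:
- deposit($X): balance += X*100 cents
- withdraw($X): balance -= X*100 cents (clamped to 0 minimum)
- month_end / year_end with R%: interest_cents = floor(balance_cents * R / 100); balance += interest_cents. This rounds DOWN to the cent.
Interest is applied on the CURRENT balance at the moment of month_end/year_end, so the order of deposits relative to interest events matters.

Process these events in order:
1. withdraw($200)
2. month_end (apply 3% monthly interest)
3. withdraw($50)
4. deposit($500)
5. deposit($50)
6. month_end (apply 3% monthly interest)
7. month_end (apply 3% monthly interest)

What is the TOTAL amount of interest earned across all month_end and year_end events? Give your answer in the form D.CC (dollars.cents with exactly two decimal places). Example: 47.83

After 1 (withdraw($200)): balance=$300.00 total_interest=$0.00
After 2 (month_end (apply 3% monthly interest)): balance=$309.00 total_interest=$9.00
After 3 (withdraw($50)): balance=$259.00 total_interest=$9.00
After 4 (deposit($500)): balance=$759.00 total_interest=$9.00
After 5 (deposit($50)): balance=$809.00 total_interest=$9.00
After 6 (month_end (apply 3% monthly interest)): balance=$833.27 total_interest=$33.27
After 7 (month_end (apply 3% monthly interest)): balance=$858.26 total_interest=$58.26

Answer: 58.26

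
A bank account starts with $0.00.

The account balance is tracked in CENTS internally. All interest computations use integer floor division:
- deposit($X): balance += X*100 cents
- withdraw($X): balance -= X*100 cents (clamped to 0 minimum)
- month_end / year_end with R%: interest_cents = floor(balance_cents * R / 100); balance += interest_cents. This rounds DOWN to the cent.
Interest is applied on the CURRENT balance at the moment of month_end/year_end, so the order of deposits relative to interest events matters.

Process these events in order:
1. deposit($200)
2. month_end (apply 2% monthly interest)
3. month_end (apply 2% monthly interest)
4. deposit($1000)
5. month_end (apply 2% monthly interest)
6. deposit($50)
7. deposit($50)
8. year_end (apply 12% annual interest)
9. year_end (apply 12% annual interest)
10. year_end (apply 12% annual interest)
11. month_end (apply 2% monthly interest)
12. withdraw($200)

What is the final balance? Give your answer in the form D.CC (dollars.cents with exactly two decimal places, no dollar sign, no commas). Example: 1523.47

Answer: 1709.11

Derivation:
After 1 (deposit($200)): balance=$200.00 total_interest=$0.00
After 2 (month_end (apply 2% monthly interest)): balance=$204.00 total_interest=$4.00
After 3 (month_end (apply 2% monthly interest)): balance=$208.08 total_interest=$8.08
After 4 (deposit($1000)): balance=$1208.08 total_interest=$8.08
After 5 (month_end (apply 2% monthly interest)): balance=$1232.24 total_interest=$32.24
After 6 (deposit($50)): balance=$1282.24 total_interest=$32.24
After 7 (deposit($50)): balance=$1332.24 total_interest=$32.24
After 8 (year_end (apply 12% annual interest)): balance=$1492.10 total_interest=$192.10
After 9 (year_end (apply 12% annual interest)): balance=$1671.15 total_interest=$371.15
After 10 (year_end (apply 12% annual interest)): balance=$1871.68 total_interest=$571.68
After 11 (month_end (apply 2% monthly interest)): balance=$1909.11 total_interest=$609.11
After 12 (withdraw($200)): balance=$1709.11 total_interest=$609.11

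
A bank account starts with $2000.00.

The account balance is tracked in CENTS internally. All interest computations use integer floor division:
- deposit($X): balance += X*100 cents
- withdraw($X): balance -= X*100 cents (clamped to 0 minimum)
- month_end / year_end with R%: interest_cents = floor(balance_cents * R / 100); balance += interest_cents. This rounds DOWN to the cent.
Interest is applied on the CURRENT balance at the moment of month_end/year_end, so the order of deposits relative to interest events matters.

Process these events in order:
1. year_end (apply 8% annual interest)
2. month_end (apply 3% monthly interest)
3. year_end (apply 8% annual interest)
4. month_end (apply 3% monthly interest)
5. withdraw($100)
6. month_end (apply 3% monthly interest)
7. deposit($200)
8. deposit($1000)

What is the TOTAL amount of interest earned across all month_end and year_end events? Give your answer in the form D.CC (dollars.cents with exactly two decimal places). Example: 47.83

Answer: 546.10

Derivation:
After 1 (year_end (apply 8% annual interest)): balance=$2160.00 total_interest=$160.00
After 2 (month_end (apply 3% monthly interest)): balance=$2224.80 total_interest=$224.80
After 3 (year_end (apply 8% annual interest)): balance=$2402.78 total_interest=$402.78
After 4 (month_end (apply 3% monthly interest)): balance=$2474.86 total_interest=$474.86
After 5 (withdraw($100)): balance=$2374.86 total_interest=$474.86
After 6 (month_end (apply 3% monthly interest)): balance=$2446.10 total_interest=$546.10
After 7 (deposit($200)): balance=$2646.10 total_interest=$546.10
After 8 (deposit($1000)): balance=$3646.10 total_interest=$546.10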